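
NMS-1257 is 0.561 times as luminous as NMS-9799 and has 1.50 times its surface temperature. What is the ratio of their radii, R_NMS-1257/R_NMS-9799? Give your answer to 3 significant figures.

L ∝ R²T⁴ gives R ∝ √L / T², so
R_NMS-1257/R_NMS-9799 = √(0.561) / (1.50)² = 0.7490 / 2.250 = 0.3329.

0.333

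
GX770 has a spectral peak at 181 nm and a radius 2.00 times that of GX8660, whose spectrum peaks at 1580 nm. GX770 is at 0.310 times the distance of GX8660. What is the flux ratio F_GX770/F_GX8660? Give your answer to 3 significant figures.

2.42×10^5

Wien's law: T_GX770/T_GX8660 = λ_GX8660/λ_GX770 = 1580/181 = 8.729.
L_GX770/L_GX8660 = (R_GX770/R_GX8660)²(T_GX770/T_GX8660)⁴ = (2.00)²(8.729)⁴ = 2.323×10^4.
F_GX770/F_GX8660 = (L_GX770/L_GX8660)/(d_GX770/d_GX8660)² = 2.323×10^4/(0.310)² = 2.417×10^5.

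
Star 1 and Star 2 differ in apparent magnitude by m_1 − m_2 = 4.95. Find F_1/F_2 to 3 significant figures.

0.0105

F_1/F_2 = 10^(−(m_1 − m_2)/2.5) = 10^(-4.95/2.5) = 10^-1.980 = 0.01047.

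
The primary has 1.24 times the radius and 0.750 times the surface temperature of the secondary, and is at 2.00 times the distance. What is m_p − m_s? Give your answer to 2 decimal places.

L_p/L_s = (1.24)²(0.750)⁴ = 0.4865.
F_p/F_s = (L_p/L_s)/(d_p/d_s)² = 0.4865/4.000 = 0.1216.
m_p − m_s = −2.5 log₁₀(0.1216) = 2.29.

2.29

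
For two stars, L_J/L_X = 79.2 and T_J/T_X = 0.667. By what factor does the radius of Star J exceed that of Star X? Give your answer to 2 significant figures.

L ∝ R²T⁴ gives R ∝ √L / T², so
R_J/R_X = √(79.2) / (0.667)² = 8.899 / 0.4449 = 20.00.

20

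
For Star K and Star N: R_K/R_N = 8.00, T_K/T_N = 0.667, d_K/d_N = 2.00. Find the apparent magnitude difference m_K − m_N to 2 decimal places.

-1.25

L_K/L_N = (8.00)²(0.667)⁴ = 12.67.
F_K/F_N = (L_K/L_N)/(d_K/d_N)² = 12.67/4.000 = 3.167.
m_K − m_N = −2.5 log₁₀(3.167) = -1.25.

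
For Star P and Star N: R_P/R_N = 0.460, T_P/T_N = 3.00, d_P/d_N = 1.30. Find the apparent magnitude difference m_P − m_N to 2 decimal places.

-2.52

L_P/L_N = (0.460)²(3.00)⁴ = 17.14.
F_P/F_N = (L_P/L_N)/(d_P/d_N)² = 17.14/1.690 = 10.14.
m_P − m_N = −2.5 log₁₀(10.14) = -2.52.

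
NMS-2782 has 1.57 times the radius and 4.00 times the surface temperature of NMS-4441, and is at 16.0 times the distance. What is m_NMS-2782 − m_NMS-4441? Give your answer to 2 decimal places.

-0.98

L_NMS-2782/L_NMS-4441 = (1.57)²(4.00)⁴ = 631.0.
F_NMS-2782/F_NMS-4441 = (L_NMS-2782/L_NMS-4441)/(d_NMS-2782/d_NMS-4441)² = 631.0/256.0 = 2.465.
m_NMS-2782 − m_NMS-4441 = −2.5 log₁₀(2.465) = -0.98.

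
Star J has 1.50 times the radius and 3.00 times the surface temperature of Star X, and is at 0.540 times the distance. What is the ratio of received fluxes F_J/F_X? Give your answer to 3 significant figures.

L_J/L_X = (R_J/R_X)²(T_J/T_X)⁴ = (1.50)² × (3.00)⁴ = 182.2.
F_J/F_X = (L_J/L_X)/(d_J/d_X)² = 182.2 / (0.540)² = 625.0.

625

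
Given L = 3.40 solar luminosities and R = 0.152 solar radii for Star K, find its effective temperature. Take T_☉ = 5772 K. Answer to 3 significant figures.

T/T_☉ = (L/L_☉)^(1/4) / (R/R_☉)^(1/2)
T = 5772 × (3.40)^(1/4) / √(0.152) = 5772 × 1.358 / 0.3899 = 2.010×10^4 K.

2.01×10^4 K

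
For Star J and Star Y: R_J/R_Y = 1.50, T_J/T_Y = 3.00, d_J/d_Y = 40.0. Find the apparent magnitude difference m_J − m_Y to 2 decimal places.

L_J/L_Y = (1.50)²(3.00)⁴ = 182.2.
F_J/F_Y = (L_J/L_Y)/(d_J/d_Y)² = 182.2/1600 = 0.1139.
m_J − m_Y = −2.5 log₁₀(0.1139) = 2.36.

2.36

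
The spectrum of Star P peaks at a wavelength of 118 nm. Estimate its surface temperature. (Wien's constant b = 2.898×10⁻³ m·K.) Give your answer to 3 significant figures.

T = b/λ_max = 2.898×10⁻³ / (118×10⁻⁹) = 2.456×10^4 K.

2.46×10^4 K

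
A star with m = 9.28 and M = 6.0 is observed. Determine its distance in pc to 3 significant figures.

m − M = 5 log₁₀(d/10 pc)
9.28 − (6.0) = 3.28 = 5 log₁₀(d/10)
d = 10 × 10^(3.28/5) = 10 × 10^0.656 = 45.29 pc.

45.3 pc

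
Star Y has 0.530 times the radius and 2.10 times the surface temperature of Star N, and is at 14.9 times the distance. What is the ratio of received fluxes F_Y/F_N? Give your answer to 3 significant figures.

L_Y/L_N = (R_Y/R_N)²(T_Y/T_N)⁴ = (0.530)² × (2.10)⁴ = 5.463.
F_Y/F_N = (L_Y/L_N)/(d_Y/d_N)² = 5.463 / (14.9)² = 0.02461.

0.0246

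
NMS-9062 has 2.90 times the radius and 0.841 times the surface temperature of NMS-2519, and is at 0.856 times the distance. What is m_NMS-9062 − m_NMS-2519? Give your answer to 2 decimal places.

-1.90

L_NMS-9062/L_NMS-2519 = (2.90)²(0.841)⁴ = 4.207.
F_NMS-9062/F_NMS-2519 = (L_NMS-9062/L_NMS-2519)/(d_NMS-9062/d_NMS-2519)² = 4.207/0.7327 = 5.742.
m_NMS-9062 − m_NMS-2519 = −2.5 log₁₀(5.742) = -1.90.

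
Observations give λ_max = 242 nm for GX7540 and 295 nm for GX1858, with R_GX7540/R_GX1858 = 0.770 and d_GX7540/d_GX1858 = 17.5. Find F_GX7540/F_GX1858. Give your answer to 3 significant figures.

Wien's law: T_GX7540/T_GX1858 = λ_GX1858/λ_GX7540 = 295/242 = 1.219.
L_GX7540/L_GX1858 = (R_GX7540/R_GX1858)²(T_GX7540/T_GX1858)⁴ = (0.770)²(1.219)⁴ = 1.309.
F_GX7540/F_GX1858 = (L_GX7540/L_GX1858)/(d_GX7540/d_GX1858)² = 1.309/(17.5)² = 0.004275.

0.00427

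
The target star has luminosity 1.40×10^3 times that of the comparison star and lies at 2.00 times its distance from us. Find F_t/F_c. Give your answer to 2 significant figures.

F = L/(4πd²), so F_t/F_c = (L_t/L_c) / (d_t/d_c)²
= 1.40×10^3 / (2.00)² = 1.40×10^3 / 4.000 = 350.0.

3.5×10^2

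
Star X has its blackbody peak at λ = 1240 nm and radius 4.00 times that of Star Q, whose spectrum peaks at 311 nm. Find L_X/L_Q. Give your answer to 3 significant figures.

Wien's law gives T ∝ 1/λ_max, so T_X/T_Q = λ_Q/λ_X = 311/1240 = 0.2508.
Then L ∝ R²T⁴ gives L_X/L_Q = (4.00)² × (0.2508)⁴ = 16.00 × 0.003957 = 0.06331.

0.0633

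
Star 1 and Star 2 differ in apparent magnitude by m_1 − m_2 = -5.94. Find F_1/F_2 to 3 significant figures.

F_1/F_2 = 10^(−(m_1 − m_2)/2.5) = 10^(5.94/2.5) = 10^2.376 = 237.7.

238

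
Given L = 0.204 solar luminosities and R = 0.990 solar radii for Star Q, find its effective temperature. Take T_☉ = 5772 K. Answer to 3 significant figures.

3.90×10^3 K

T/T_☉ = (L/L_☉)^(1/4) / (R/R_☉)^(1/2)
T = 5772 × (0.204)^(1/4) / √(0.990) = 5772 × 0.6721 / 0.9950 = 3899 K.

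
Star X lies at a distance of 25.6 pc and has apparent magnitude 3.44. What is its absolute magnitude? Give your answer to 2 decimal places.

1.40

M = m − 5 log₁₀(d/10 pc) = 3.44 − 5 log₁₀(25.6/10)
  = 3.44 − 5 × 0.408 = 3.44 − 2.04 = 1.40.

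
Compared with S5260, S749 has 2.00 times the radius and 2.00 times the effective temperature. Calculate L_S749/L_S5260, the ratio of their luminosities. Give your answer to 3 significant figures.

From the Stefan–Boltzmann law, L ∝ R²T⁴, so
L_S749/L_S5260 = (R_S749/R_S5260)² (T_S749/T_S5260)⁴ = (2.00)² × (2.00)⁴ = 4.000 × 16.00 = 64.00.

64.0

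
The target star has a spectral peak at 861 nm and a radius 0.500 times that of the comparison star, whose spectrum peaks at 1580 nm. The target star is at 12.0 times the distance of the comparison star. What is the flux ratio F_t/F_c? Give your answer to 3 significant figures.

Wien's law: T_t/T_c = λ_c/λ_t = 1580/861 = 1.835.
L_t/L_c = (R_t/R_c)²(T_t/T_c)⁴ = (0.500)²(1.835)⁴ = 2.835.
F_t/F_c = (L_t/L_c)/(d_t/d_c)² = 2.835/(12.0)² = 0.01969.

0.0197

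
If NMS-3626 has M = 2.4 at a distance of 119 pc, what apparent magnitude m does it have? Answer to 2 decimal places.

7.78

m = M + 5 log₁₀(d/10 pc) = 2.4 + 5 log₁₀(119/10)
  = 2.4 + 5 × 1.076 = 2.4 + 5.38 = 7.78.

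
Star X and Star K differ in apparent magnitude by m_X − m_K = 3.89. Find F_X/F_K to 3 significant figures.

0.0278

F_X/F_K = 10^(−(m_X − m_K)/2.5) = 10^(-3.89/2.5) = 10^-1.556 = 0.02780.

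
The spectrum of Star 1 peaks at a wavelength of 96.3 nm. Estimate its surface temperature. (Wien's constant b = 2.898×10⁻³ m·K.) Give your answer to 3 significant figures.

T = b/λ_max = 2.898×10⁻³ / (96.3×10⁻⁹) = 3.009×10^4 K.

3.01×10^4 K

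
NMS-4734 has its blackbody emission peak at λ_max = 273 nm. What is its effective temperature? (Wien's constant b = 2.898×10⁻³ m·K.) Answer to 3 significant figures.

T = b/λ_max = 2.898×10⁻³ / (273×10⁻⁹) = 1.062×10^4 K.

1.06×10^4 K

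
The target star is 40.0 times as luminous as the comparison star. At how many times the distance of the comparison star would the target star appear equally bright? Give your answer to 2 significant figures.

6.3

Equal flux requires L_t/d_t² = L_c/d_c², so d_t/d_c = √(L_t/L_c)
= √(40.0) = 6.325.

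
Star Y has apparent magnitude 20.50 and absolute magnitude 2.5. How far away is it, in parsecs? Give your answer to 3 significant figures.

3.98×10^4 pc

m − M = 5 log₁₀(d/10 pc)
20.50 − (2.5) = 18.00 = 5 log₁₀(d/10)
d = 10 × 10^(18.00/5) = 10 × 10^3.600 = 3.981×10^4 pc.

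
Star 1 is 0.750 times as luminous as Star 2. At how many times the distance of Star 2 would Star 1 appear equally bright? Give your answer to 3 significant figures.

Equal flux requires L_1/d_1² = L_2/d_2², so d_1/d_2 = √(L_1/L_2)
= √(0.750) = 0.8660.

0.866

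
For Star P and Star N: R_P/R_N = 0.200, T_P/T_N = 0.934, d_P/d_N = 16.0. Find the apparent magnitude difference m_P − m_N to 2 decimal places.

9.81

L_P/L_N = (0.200)²(0.934)⁴ = 0.03044.
F_P/F_N = (L_P/L_N)/(d_P/d_N)² = 0.03044/256.0 = 1.189×10^-4.
m_P − m_N = −2.5 log₁₀(1.189×10^-4) = 9.81.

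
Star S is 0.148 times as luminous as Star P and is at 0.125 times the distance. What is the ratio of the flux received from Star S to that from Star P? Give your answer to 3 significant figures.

9.47

F = L/(4πd²), so F_S/F_P = (L_S/L_P) / (d_S/d_P)²
= 0.148 / (0.125)² = 0.148 / 0.01562 = 9.472.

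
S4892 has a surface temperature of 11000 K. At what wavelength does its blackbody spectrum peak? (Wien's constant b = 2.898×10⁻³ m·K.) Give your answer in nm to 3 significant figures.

263 nm

λ_max = b/T = 2.898×10⁻³ / 11000 = 2.63×10^-7 m = 263.5 nm.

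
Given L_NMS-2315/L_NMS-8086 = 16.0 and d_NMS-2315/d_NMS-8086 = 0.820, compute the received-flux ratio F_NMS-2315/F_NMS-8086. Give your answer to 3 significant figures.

23.8

F = L/(4πd²), so F_NMS-2315/F_NMS-8086 = (L_NMS-2315/L_NMS-8086) / (d_NMS-2315/d_NMS-8086)²
= 16.0 / (0.820)² = 16.0 / 0.6724 = 23.80.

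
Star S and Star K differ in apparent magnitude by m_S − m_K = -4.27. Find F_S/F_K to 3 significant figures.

F_S/F_K = 10^(−(m_S − m_K)/2.5) = 10^(4.27/2.5) = 10^1.708 = 51.05.

51.1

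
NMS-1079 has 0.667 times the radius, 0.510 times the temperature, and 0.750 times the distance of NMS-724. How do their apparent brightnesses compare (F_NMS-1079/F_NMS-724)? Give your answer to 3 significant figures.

0.0535

L_NMS-1079/L_NMS-724 = (R_NMS-1079/R_NMS-724)²(T_NMS-1079/T_NMS-724)⁴ = (0.667)² × (0.510)⁴ = 0.03010.
F_NMS-1079/F_NMS-724 = (L_NMS-1079/L_NMS-724)/(d_NMS-1079/d_NMS-724)² = 0.03010 / (0.750)² = 0.05351.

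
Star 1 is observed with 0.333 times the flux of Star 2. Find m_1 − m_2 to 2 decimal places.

m_1 − m_2 = −2.5 log₁₀(F_1/F_2) = −2.5 log₁₀(0.333) = −2.5 × (-0.478) = 1.194.

1.19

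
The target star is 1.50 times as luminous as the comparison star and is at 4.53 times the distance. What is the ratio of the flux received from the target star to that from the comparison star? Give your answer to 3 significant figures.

F = L/(4πd²), so F_t/F_c = (L_t/L_c) / (d_t/d_c)²
= 1.50 / (4.53)² = 1.50 / 20.52 = 0.07310.

0.0731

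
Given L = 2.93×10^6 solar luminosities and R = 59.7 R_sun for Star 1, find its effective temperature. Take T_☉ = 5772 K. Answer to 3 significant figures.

3.09×10^4 K

T/T_☉ = (L/L_☉)^(1/4) / (R/R_☉)^(1/2)
T = 5772 × (2.93×10^6)^(1/4) / √(59.7) = 5772 × 41.37 / 7.727 = 3.091×10^4 K.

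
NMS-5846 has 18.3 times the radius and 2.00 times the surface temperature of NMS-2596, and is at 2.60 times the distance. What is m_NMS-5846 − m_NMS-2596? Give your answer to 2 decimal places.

L_NMS-5846/L_NMS-2596 = (18.3)²(2.00)⁴ = 5358.
F_NMS-5846/F_NMS-2596 = (L_NMS-5846/L_NMS-2596)/(d_NMS-5846/d_NMS-2596)² = 5358/6.760 = 792.6.
m_NMS-5846 − m_NMS-2596 = −2.5 log₁₀(792.6) = -7.25.

-7.25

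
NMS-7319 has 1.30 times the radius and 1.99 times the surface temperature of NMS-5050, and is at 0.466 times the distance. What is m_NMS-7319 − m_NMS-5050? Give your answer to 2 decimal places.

L_NMS-7319/L_NMS-5050 = (1.30)²(1.99)⁴ = 26.50.
F_NMS-7319/F_NMS-5050 = (L_NMS-7319/L_NMS-5050)/(d_NMS-7319/d_NMS-5050)² = 26.50/0.2172 = 122.0.
m_NMS-7319 − m_NMS-5050 = −2.5 log₁₀(122.0) = -5.22.

-5.22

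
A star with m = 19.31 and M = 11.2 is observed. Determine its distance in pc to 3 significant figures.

m − M = 5 log₁₀(d/10 pc)
19.31 − (11.2) = 8.11 = 5 log₁₀(d/10)
d = 10 × 10^(8.11/5) = 10 × 10^1.622 = 418.8 pc.

419 pc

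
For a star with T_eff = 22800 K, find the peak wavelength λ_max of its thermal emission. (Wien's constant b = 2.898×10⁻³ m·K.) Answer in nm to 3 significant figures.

127 nm

λ_max = b/T = 2.898×10⁻³ / 22800 = 1.27×10^-7 m = 127.1 nm.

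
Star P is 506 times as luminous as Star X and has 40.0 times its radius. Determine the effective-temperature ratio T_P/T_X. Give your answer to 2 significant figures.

0.75

L ∝ R²T⁴ gives T ∝ (L/R²)^(1/4), so
T_P/T_X = (506 / 40.0²)^(1/4) = (0.3162)^(1/4) = 0.7499.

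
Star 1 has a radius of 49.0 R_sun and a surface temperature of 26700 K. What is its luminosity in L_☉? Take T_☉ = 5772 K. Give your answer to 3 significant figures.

1.10×10^6 L_☉

L/L_☉ = (R/R_☉)² (T/T_☉)⁴ = (49.0)² × (26700/5772)⁴
       = 2401 × (4.626)⁴ = 2401 × 457.9 = 1.099×10^6.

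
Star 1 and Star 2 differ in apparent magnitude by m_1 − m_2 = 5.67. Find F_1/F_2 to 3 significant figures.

F_1/F_2 = 10^(−(m_1 − m_2)/2.5) = 10^(-5.67/2.5) = 10^-2.268 = 0.005395.

0.00540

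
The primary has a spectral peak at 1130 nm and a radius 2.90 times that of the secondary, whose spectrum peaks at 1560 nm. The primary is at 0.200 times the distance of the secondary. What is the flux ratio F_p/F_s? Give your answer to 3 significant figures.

764

Wien's law: T_p/T_s = λ_s/λ_p = 1560/1130 = 1.381.
L_p/L_s = (R_p/R_s)²(T_p/T_s)⁴ = (2.90)²(1.381)⁴ = 30.55.
F_p/F_s = (L_p/L_s)/(d_p/d_s)² = 30.55/(0.200)² = 763.7.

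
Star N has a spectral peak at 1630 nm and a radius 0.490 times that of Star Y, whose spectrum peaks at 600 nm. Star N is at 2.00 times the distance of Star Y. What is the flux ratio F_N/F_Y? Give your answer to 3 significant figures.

0.00110

Wien's law: T_N/T_Y = λ_Y/λ_N = 600/1630 = 0.3681.
L_N/L_Y = (R_N/R_Y)²(T_N/T_Y)⁴ = (0.490)²(0.3681)⁴ = 0.004408.
F_N/F_Y = (L_N/L_Y)/(d_N/d_Y)² = 0.004408/(2.00)² = 0.001102.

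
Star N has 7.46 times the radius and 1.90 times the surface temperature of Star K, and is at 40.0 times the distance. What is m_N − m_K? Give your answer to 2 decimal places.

0.86

L_N/L_K = (7.46)²(1.90)⁴ = 725.3.
F_N/F_K = (L_N/L_K)/(d_N/d_K)² = 725.3/1600 = 0.4533.
m_N − m_K = −2.5 log₁₀(0.4533) = 0.86.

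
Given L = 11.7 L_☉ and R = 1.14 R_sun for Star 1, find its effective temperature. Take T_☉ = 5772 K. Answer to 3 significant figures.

T/T_☉ = (L/L_☉)^(1/4) / (R/R_☉)^(1/2)
T = 5772 × (11.7)^(1/4) / √(1.14) = 5772 × 1.849 / 1.068 = 9998 K.

1.00×10^4 K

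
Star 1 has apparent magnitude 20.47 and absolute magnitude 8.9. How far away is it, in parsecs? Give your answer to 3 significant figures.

2.06×10^3 pc

m − M = 5 log₁₀(d/10 pc)
20.47 − (8.9) = 11.57 = 5 log₁₀(d/10)
d = 10 × 10^(11.57/5) = 10 × 10^2.314 = 2061 pc.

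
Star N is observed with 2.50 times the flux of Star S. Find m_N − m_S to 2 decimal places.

-0.99

m_N − m_S = −2.5 log₁₀(F_N/F_S) = −2.5 log₁₀(2.50) = −2.5 × (0.398) = -0.995.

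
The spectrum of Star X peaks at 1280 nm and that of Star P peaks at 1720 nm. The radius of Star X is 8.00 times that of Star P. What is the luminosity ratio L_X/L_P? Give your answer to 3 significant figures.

209

Wien's law gives T ∝ 1/λ_max, so T_X/T_P = λ_P/λ_X = 1720/1280 = 1.344.
Then L ∝ R²T⁴ gives L_X/L_P = (8.00)² × (1.344)⁴ = 64.00 × 3.260 = 208.7.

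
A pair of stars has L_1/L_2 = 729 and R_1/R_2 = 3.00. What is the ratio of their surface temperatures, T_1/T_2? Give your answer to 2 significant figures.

L ∝ R²T⁴ gives T ∝ (L/R²)^(1/4), so
T_1/T_2 = (729 / 3.00²)^(1/4) = (81.00)^(1/4) = 3.000.

3.0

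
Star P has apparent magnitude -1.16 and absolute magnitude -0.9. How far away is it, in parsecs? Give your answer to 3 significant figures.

8.87 pc

m − M = 5 log₁₀(d/10 pc)
-1.16 − (-0.9) = -0.26 = 5 log₁₀(d/10)
d = 10 × 10^(-0.26/5) = 10 × 10^-0.052 = 8.872 pc.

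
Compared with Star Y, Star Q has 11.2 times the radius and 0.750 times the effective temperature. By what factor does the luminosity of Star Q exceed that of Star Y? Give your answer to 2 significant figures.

40

From the Stefan–Boltzmann law, L ∝ R²T⁴, so
L_Q/L_Y = (R_Q/R_Y)² (T_Q/T_Y)⁴ = (11.2)² × (0.750)⁴ = 125.4 × 0.3164 = 39.69.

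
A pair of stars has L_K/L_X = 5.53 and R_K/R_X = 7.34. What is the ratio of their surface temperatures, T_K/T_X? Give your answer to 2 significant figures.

L ∝ R²T⁴ gives T ∝ (L/R²)^(1/4), so
T_K/T_X = (5.53 / 7.34²)^(1/4) = (0.1026)^(1/4) = 0.5660.

0.57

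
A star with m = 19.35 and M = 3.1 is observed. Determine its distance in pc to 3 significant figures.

m − M = 5 log₁₀(d/10 pc)
19.35 − (3.1) = 16.25 = 5 log₁₀(d/10)
d = 10 × 10^(16.25/5) = 10 × 10^3.250 = 1.778×10^4 pc.

1.78×10^4 pc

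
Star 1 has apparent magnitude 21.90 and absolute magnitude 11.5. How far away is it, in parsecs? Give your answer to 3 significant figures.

1.20×10^3 pc

m − M = 5 log₁₀(d/10 pc)
21.90 − (11.5) = 10.40 = 5 log₁₀(d/10)
d = 10 × 10^(10.40/5) = 10 × 10^2.080 = 1202 pc.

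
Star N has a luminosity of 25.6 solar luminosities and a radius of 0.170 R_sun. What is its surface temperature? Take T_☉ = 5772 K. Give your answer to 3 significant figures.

T/T_☉ = (L/L_☉)^(1/4) / (R/R_☉)^(1/2)
T = 5772 × (25.6)^(1/4) / √(0.170) = 5772 × 2.249 / 0.4123 = 3.149×10^4 K.

3.15×10^4 K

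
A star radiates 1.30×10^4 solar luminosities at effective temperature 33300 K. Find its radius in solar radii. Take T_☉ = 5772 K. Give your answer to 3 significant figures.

R/R_☉ = √(L/L_☉) / (T/T_☉)² = √(1.30×10^4) / (5.769)²
       = 114.0 / 33.28 = 3.426.

3.43 solar radii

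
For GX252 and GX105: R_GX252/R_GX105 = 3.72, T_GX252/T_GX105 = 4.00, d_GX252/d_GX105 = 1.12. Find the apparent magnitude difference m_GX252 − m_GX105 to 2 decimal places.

-8.63

L_GX252/L_GX105 = (3.72)²(4.00)⁴ = 3543.
F_GX252/F_GX105 = (L_GX252/L_GX105)/(d_GX252/d_GX105)² = 3543/1.254 = 2824.
m_GX252 − m_GX105 = −2.5 log₁₀(2824) = -8.63.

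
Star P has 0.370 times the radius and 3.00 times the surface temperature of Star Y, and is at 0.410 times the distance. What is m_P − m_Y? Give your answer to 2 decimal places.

-4.55

L_P/L_Y = (0.370)²(3.00)⁴ = 11.09.
F_P/F_Y = (L_P/L_Y)/(d_P/d_Y)² = 11.09/0.1681 = 65.97.
m_P − m_Y = −2.5 log₁₀(65.97) = -4.55.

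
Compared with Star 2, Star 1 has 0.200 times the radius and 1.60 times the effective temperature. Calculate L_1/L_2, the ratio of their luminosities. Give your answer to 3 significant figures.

From the Stefan–Boltzmann law, L ∝ R²T⁴, so
L_1/L_2 = (R_1/R_2)² (T_1/T_2)⁴ = (0.200)² × (1.60)⁴ = 0.04000 × 6.554 = 0.2621.

0.262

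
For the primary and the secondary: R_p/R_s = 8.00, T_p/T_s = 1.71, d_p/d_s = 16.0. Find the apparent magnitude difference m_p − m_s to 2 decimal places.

L_p/L_s = (8.00)²(1.71)⁴ = 547.2.
F_p/F_s = (L_p/L_s)/(d_p/d_s)² = 547.2/256.0 = 2.138.
m_p − m_s = −2.5 log₁₀(2.138) = -0.82.

-0.82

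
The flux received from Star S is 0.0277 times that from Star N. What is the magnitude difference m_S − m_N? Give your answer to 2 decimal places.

m_S − m_N = −2.5 log₁₀(F_S/F_N) = −2.5 log₁₀(0.0277) = −2.5 × (-1.558) = 3.894.

3.89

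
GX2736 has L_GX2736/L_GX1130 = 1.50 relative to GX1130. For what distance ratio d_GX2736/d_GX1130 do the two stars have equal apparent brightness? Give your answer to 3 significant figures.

Equal flux requires L_GX2736/d_GX2736² = L_GX1130/d_GX1130², so d_GX2736/d_GX1130 = √(L_GX2736/L_GX1130)
= √(1.50) = 1.225.

1.22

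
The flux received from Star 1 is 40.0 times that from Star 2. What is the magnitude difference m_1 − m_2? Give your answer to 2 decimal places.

-4.01

m_1 − m_2 = −2.5 log₁₀(F_1/F_2) = −2.5 log₁₀(40.0) = −2.5 × (1.602) = -4.005.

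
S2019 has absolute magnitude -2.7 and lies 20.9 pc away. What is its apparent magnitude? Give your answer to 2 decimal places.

m = M + 5 log₁₀(d/10 pc) = -2.7 + 5 log₁₀(20.9/10)
  = -2.7 + 5 × 0.320 = -2.7 + 1.60 = -1.10.

-1.10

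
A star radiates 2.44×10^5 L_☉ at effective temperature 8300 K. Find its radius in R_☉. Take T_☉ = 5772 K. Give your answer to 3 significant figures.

R/R_☉ = √(L/L_☉) / (T/T_☉)² = √(2.44×10^5) / (1.438)²
       = 494.0 / 2.068 = 238.9.

239 R_☉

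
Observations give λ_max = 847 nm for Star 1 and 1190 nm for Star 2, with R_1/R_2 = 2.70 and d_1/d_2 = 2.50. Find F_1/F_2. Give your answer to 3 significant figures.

4.54

Wien's law: T_1/T_2 = λ_2/λ_1 = 1190/847 = 1.405.
L_1/L_2 = (R_1/R_2)²(T_1/T_2)⁴ = (2.70)²(1.405)⁴ = 28.40.
F_1/F_2 = (L_1/L_2)/(d_1/d_2)² = 28.40/(2.50)² = 4.545.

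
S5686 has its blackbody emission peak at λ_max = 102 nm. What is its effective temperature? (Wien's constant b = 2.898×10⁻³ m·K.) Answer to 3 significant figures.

T = b/λ_max = 2.898×10⁻³ / (102×10⁻⁹) = 2.841×10^4 K.

2.84×10^4 K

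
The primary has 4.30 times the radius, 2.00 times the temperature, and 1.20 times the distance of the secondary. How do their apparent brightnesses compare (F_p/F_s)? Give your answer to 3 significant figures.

L_p/L_s = (R_p/R_s)²(T_p/T_s)⁴ = (4.30)² × (2.00)⁴ = 295.8.
F_p/F_s = (L_p/L_s)/(d_p/d_s)² = 295.8 / (1.20)² = 205.4.

205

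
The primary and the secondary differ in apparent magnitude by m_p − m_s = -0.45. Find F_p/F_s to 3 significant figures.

1.51

F_p/F_s = 10^(−(m_p − m_s)/2.5) = 10^(0.45/2.5) = 10^0.180 = 1.514.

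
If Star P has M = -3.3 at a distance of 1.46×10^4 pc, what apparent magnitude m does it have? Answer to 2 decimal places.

m = M + 5 log₁₀(d/10 pc) = -3.3 + 5 log₁₀(1.46×10^4/10)
  = -3.3 + 5 × 3.164 = -3.3 + 15.82 = 12.52.

12.52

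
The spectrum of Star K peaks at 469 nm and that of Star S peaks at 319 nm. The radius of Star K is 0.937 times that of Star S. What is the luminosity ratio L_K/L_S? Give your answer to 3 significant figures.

0.188

Wien's law gives T ∝ 1/λ_max, so T_K/T_S = λ_S/λ_K = 319/469 = 0.6802.
Then L ∝ R²T⁴ gives L_K/L_S = (0.937)² × (0.6802)⁴ = 0.8780 × 0.2140 = 0.1879.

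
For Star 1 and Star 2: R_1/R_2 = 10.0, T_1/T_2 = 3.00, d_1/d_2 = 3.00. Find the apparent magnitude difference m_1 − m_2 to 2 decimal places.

L_1/L_2 = (10.0)²(3.00)⁴ = 8100.
F_1/F_2 = (L_1/L_2)/(d_1/d_2)² = 8100/9.000 = 900.0.
m_1 − m_2 = −2.5 log₁₀(900.0) = -7.39.

-7.39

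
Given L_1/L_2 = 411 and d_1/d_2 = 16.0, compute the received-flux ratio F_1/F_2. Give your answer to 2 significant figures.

F = L/(4πd²), so F_1/F_2 = (L_1/L_2) / (d_1/d_2)²
= 411 / (16.0)² = 411 / 256.0 = 1.605.

1.6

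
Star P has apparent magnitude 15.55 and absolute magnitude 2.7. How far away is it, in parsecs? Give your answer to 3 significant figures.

m − M = 5 log₁₀(d/10 pc)
15.55 − (2.7) = 12.85 = 5 log₁₀(d/10)
d = 10 × 10^(12.85/5) = 10 × 10^2.570 = 3715 pc.

3.72×10^3 pc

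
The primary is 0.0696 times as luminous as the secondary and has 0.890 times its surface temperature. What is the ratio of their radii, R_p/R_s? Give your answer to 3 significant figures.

0.333

L ∝ R²T⁴ gives R ∝ √L / T², so
R_p/R_s = √(0.0696) / (0.890)² = 0.2638 / 0.7921 = 0.3331.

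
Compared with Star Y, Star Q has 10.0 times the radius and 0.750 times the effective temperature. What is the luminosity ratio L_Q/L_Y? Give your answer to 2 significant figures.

32

From the Stefan–Boltzmann law, L ∝ R²T⁴, so
L_Q/L_Y = (R_Q/R_Y)² (T_Q/T_Y)⁴ = (10.0)² × (0.750)⁴ = 100.0 × 0.3164 = 31.64.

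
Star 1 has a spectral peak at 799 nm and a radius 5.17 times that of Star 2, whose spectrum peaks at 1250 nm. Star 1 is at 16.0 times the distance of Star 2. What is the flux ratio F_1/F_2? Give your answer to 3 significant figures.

Wien's law: T_1/T_2 = λ_2/λ_1 = 1250/799 = 1.564.
L_1/L_2 = (R_1/R_2)²(T_1/T_2)⁴ = (5.17)²(1.564)⁴ = 160.1.
F_1/F_2 = (L_1/L_2)/(d_1/d_2)² = 160.1/(16.0)² = 0.6255.

0.625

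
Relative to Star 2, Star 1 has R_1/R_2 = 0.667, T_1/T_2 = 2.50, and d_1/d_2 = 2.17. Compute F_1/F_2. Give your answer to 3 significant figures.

3.69

L_1/L_2 = (R_1/R_2)²(T_1/T_2)⁴ = (0.667)² × (2.50)⁴ = 17.38.
F_1/F_2 = (L_1/L_2)/(d_1/d_2)² = 17.38 / (2.17)² = 3.691.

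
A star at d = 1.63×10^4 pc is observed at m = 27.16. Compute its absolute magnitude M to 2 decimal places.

11.10

M = m − 5 log₁₀(d/10 pc) = 27.16 − 5 log₁₀(1.63×10^4/10)
  = 27.16 − 5 × 3.212 = 27.16 − 16.06 = 11.10.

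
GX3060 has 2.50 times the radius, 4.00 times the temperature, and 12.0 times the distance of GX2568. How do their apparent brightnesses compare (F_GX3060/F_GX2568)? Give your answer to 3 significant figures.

L_GX3060/L_GX2568 = (R_GX3060/R_GX2568)²(T_GX3060/T_GX2568)⁴ = (2.50)² × (4.00)⁴ = 1600.
F_GX3060/F_GX2568 = (L_GX3060/L_GX2568)/(d_GX3060/d_GX2568)² = 1600 / (12.0)² = 11.11.

11.1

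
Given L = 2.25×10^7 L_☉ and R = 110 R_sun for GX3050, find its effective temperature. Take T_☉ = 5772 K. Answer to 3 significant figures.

3.79×10^4 K

T/T_☉ = (L/L_☉)^(1/4) / (R/R_☉)^(1/2)
T = 5772 × (2.25×10^7)^(1/4) / √(110) = 5772 × 68.87 / 10.49 = 3.790×10^4 K.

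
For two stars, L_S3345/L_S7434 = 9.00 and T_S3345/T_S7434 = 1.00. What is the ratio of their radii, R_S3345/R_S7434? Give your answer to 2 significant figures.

L ∝ R²T⁴ gives R ∝ √L / T², so
R_S3345/R_S7434 = √(9.00) / (1.00)² = 3.000 / 1.000 = 3.000.

3.0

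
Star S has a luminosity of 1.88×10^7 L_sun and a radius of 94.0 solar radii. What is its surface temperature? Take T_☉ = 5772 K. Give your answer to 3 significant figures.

T/T_☉ = (L/L_☉)^(1/4) / (R/R_☉)^(1/2)
T = 5772 × (1.88×10^7)^(1/4) / √(94.0) = 5772 × 65.85 / 9.695 = 3.920×10^4 K.

3.92×10^4 K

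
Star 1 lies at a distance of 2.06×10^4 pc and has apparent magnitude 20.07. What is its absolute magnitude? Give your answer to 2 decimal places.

M = m − 5 log₁₀(d/10 pc) = 20.07 − 5 log₁₀(2.06×10^4/10)
  = 20.07 − 5 × 3.314 = 20.07 − 16.57 = 3.50.

3.50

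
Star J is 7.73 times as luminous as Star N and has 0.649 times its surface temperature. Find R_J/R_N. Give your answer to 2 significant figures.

6.6

L ∝ R²T⁴ gives R ∝ √L / T², so
R_J/R_N = √(7.73) / (0.649)² = 2.780 / 0.4212 = 6.601.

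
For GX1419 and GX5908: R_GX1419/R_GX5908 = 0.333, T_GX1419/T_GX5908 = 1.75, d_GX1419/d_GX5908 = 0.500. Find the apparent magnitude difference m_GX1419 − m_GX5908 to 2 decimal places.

-1.55

L_GX1419/L_GX5908 = (0.333)²(1.75)⁴ = 1.040.
F_GX1419/F_GX5908 = (L_GX1419/L_GX5908)/(d_GX1419/d_GX5908)² = 1.040/0.2500 = 4.160.
m_GX1419 − m_GX5908 = −2.5 log₁₀(4.160) = -1.55.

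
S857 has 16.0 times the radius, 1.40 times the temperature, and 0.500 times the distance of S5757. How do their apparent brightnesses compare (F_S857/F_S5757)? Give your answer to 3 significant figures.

L_S857/L_S5757 = (R_S857/R_S5757)²(T_S857/T_S5757)⁴ = (16.0)² × (1.40)⁴ = 983.4.
F_S857/F_S5757 = (L_S857/L_S5757)/(d_S857/d_S5757)² = 983.4 / (0.500)² = 3934.

3.93×10^3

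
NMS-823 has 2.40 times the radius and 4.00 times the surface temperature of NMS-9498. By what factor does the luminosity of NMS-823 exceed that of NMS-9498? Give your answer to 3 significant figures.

From the Stefan–Boltzmann law, L ∝ R²T⁴, so
L_NMS-823/L_NMS-9498 = (R_NMS-823/R_NMS-9498)² (T_NMS-823/T_NMS-9498)⁴ = (2.40)² × (4.00)⁴ = 5.760 × 256.0 = 1475.

1.47×10^3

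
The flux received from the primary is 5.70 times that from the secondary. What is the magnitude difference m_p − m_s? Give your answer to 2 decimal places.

-1.89

m_p − m_s = −2.5 log₁₀(F_p/F_s) = −2.5 log₁₀(5.70) = −2.5 × (0.756) = -1.890.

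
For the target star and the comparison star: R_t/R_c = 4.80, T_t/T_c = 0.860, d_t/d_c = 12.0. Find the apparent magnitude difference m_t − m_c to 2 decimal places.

L_t/L_c = (4.80)²(0.860)⁴ = 12.60.
F_t/F_c = (L_t/L_c)/(d_t/d_c)² = 12.60/144.0 = 0.08752.
m_t − m_c = −2.5 log₁₀(0.08752) = 2.64.

2.64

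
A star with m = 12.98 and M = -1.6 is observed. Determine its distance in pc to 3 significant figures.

m − M = 5 log₁₀(d/10 pc)
12.98 − (-1.6) = 14.58 = 5 log₁₀(d/10)
d = 10 × 10^(14.58/5) = 10 × 10^2.916 = 8241 pc.

8.24×10^3 pc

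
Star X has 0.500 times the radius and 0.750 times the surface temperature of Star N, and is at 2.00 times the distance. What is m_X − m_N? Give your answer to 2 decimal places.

L_X/L_N = (0.500)²(0.750)⁴ = 0.07910.
F_X/F_N = (L_X/L_N)/(d_X/d_N)² = 0.07910/4.000 = 0.01978.
m_X − m_N = −2.5 log₁₀(0.01978) = 4.26.

4.26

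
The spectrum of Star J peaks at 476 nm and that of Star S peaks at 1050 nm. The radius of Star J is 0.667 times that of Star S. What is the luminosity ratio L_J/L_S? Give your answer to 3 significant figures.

Wien's law gives T ∝ 1/λ_max, so T_J/T_S = λ_S/λ_J = 1050/476 = 2.206.
Then L ∝ R²T⁴ gives L_J/L_S = (0.667)² × (2.206)⁴ = 0.4449 × 23.68 = 10.53.

10.5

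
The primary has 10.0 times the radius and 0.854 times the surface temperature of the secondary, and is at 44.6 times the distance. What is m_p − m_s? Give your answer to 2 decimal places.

3.93

L_p/L_s = (10.0)²(0.854)⁴ = 53.19.
F_p/F_s = (L_p/L_s)/(d_p/d_s)² = 53.19/1989 = 0.02674.
m_p − m_s = −2.5 log₁₀(0.02674) = 3.93.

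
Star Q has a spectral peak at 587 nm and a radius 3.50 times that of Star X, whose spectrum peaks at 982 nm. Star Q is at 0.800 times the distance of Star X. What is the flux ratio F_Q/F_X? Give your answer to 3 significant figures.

150

Wien's law: T_Q/T_X = λ_X/λ_Q = 982/587 = 1.673.
L_Q/L_X = (R_Q/R_X)²(T_Q/T_X)⁴ = (3.50)²(1.673)⁴ = 95.95.
F_Q/F_X = (L_Q/L_X)/(d_Q/d_X)² = 95.95/(0.800)² = 149.9.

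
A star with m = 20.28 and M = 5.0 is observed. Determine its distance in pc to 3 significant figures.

m − M = 5 log₁₀(d/10 pc)
20.28 − (5.0) = 15.28 = 5 log₁₀(d/10)
d = 10 × 10^(15.28/5) = 10 × 10^3.056 = 1.138×10^4 pc.

1.14×10^4 pc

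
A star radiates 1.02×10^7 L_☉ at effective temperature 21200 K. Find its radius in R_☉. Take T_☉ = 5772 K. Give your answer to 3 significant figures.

R/R_☉ = √(L/L_☉) / (T/T_☉)² = √(1.02×10^7) / (3.673)²
       = 3194 / 13.49 = 236.7.

237 R_☉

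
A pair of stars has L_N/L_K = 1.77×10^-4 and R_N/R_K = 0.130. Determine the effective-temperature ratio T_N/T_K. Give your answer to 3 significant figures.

0.320

L ∝ R²T⁴ gives T ∝ (L/R²)^(1/4), so
T_N/T_K = (1.77×10^-4 / 0.130²)^(1/4) = (0.01047)^(1/4) = 0.3199.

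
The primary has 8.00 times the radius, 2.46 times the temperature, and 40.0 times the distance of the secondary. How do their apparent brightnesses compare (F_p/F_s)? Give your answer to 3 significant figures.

L_p/L_s = (R_p/R_s)²(T_p/T_s)⁴ = (8.00)² × (2.46)⁴ = 2344.
F_p/F_s = (L_p/L_s)/(d_p/d_s)² = 2344 / (40.0)² = 1.465.

1.46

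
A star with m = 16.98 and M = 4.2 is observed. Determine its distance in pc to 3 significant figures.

3.60×10^3 pc

m − M = 5 log₁₀(d/10 pc)
16.98 − (4.2) = 12.78 = 5 log₁₀(d/10)
d = 10 × 10^(12.78/5) = 10 × 10^2.556 = 3597 pc.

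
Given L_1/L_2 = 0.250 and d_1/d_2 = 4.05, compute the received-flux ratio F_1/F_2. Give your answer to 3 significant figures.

F = L/(4πd²), so F_1/F_2 = (L_1/L_2) / (d_1/d_2)²
= 0.250 / (4.05)² = 0.250 / 16.40 = 0.01524.

0.0152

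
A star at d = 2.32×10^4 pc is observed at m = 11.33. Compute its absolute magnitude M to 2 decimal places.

M = m − 5 log₁₀(d/10 pc) = 11.33 − 5 log₁₀(2.32×10^4/10)
  = 11.33 − 5 × 3.365 = 11.33 − 16.83 = -5.50.

-5.50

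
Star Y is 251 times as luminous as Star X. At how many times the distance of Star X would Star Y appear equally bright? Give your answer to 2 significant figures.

Equal flux requires L_Y/d_Y² = L_X/d_X², so d_Y/d_X = √(L_Y/L_X)
= √(251) = 15.84.

16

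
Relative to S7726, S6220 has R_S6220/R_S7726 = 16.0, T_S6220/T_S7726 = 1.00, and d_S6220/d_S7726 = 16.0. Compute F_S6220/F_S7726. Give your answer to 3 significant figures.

L_S6220/L_S7726 = (R_S6220/R_S7726)²(T_S6220/T_S7726)⁴ = (16.0)² × (1.00)⁴ = 256.0.
F_S6220/F_S7726 = (L_S6220/L_S7726)/(d_S6220/d_S7726)² = 256.0 / (16.0)² = 1.000.

1.00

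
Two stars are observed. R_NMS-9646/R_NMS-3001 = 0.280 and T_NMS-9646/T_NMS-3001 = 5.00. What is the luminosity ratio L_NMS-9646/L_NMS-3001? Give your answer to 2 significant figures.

49

From the Stefan–Boltzmann law, L ∝ R²T⁴, so
L_NMS-9646/L_NMS-3001 = (R_NMS-9646/R_NMS-3001)² (T_NMS-9646/T_NMS-3001)⁴ = (0.280)² × (5.00)⁴ = 0.07840 × 625.0 = 49.00.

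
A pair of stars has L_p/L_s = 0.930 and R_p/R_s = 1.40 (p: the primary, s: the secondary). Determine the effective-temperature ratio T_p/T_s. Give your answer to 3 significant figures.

L ∝ R²T⁴ gives T ∝ (L/R²)^(1/4), so
T_p/T_s = (0.930 / 1.40²)^(1/4) = (0.4745)^(1/4) = 0.8300.

0.830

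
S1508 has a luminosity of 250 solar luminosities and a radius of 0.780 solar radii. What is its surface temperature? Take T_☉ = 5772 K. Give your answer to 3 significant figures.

2.60×10^4 K

T/T_☉ = (L/L_☉)^(1/4) / (R/R_☉)^(1/2)
T = 5772 × (250)^(1/4) / √(0.780) = 5772 × 3.976 / 0.8832 = 2.599×10^4 K.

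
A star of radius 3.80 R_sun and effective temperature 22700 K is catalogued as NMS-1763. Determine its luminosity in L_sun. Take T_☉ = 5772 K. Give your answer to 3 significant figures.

3.45×10^3 L_sun

L/L_☉ = (R/R_☉)² (T/T_☉)⁴ = (3.80)² × (22700/5772)⁴
       = 14.44 × (3.933)⁴ = 14.44 × 239.2 = 3454.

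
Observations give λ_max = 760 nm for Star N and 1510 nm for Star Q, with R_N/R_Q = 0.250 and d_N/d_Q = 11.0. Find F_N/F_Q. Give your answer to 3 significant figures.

0.00805

Wien's law: T_N/T_Q = λ_Q/λ_N = 1510/760 = 1.987.
L_N/L_Q = (R_N/R_Q)²(T_N/T_Q)⁴ = (0.250)²(1.987)⁴ = 0.9739.
F_N/F_Q = (L_N/L_Q)/(d_N/d_Q)² = 0.9739/(11.0)² = 0.008049.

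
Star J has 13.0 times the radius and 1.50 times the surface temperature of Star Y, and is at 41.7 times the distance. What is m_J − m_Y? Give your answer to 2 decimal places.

0.77

L_J/L_Y = (13.0)²(1.50)⁴ = 855.6.
F_J/F_Y = (L_J/L_Y)/(d_J/d_Y)² = 855.6/1739 = 0.4920.
m_J − m_Y = −2.5 log₁₀(0.4920) = 0.77.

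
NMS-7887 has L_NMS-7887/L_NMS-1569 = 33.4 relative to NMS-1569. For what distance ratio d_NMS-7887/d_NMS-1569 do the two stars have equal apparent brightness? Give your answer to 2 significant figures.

Equal flux requires L_NMS-7887/d_NMS-7887² = L_NMS-1569/d_NMS-1569², so d_NMS-7887/d_NMS-1569 = √(L_NMS-7887/L_NMS-1569)
= √(33.4) = 5.779.

5.8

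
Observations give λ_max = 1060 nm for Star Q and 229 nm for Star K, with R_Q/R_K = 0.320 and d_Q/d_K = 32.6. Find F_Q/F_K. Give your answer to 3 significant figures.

2.10×10^-7

Wien's law: T_Q/T_K = λ_K/λ_Q = 229/1060 = 0.2160.
L_Q/L_K = (R_Q/R_K)²(T_Q/T_K)⁴ = (0.320)²(0.2160)⁴ = 2.231×10^-4.
F_Q/F_K = (L_Q/L_K)/(d_Q/d_K)² = 2.231×10^-4/(32.6)² = 2.099×10^-7.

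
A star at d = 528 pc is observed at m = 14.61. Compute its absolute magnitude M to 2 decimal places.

M = m − 5 log₁₀(d/10 pc) = 14.61 − 5 log₁₀(528/10)
  = 14.61 − 5 × 1.723 = 14.61 − 8.61 = 6.00.

6.00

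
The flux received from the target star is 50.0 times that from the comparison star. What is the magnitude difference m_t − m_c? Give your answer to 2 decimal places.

m_t − m_c = −2.5 log₁₀(F_t/F_c) = −2.5 log₁₀(50.0) = −2.5 × (1.699) = -4.247.

-4.25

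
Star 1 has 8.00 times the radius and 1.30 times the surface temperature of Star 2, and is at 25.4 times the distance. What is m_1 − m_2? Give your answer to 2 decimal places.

1.37

L_1/L_2 = (8.00)²(1.30)⁴ = 182.8.
F_1/F_2 = (L_1/L_2)/(d_1/d_2)² = 182.8/645.2 = 0.2833.
m_1 − m_2 = −2.5 log₁₀(0.2833) = 1.37.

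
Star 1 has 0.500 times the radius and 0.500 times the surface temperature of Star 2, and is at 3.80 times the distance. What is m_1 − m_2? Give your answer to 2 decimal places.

7.41

L_1/L_2 = (0.500)²(0.500)⁴ = 0.01562.
F_1/F_2 = (L_1/L_2)/(d_1/d_2)² = 0.01562/14.44 = 0.001082.
m_1 − m_2 = −2.5 log₁₀(0.001082) = 7.41.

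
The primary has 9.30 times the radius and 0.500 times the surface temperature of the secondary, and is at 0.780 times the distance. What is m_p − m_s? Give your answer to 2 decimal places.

-2.37

L_p/L_s = (9.30)²(0.500)⁴ = 5.406.
F_p/F_s = (L_p/L_s)/(d_p/d_s)² = 5.406/0.6084 = 8.885.
m_p − m_s = −2.5 log₁₀(8.885) = -2.37.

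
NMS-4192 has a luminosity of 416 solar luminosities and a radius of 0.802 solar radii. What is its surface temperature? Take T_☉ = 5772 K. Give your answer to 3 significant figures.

2.91×10^4 K

T/T_☉ = (L/L_☉)^(1/4) / (R/R_☉)^(1/2)
T = 5772 × (416)^(1/4) / √(0.802) = 5772 × 4.516 / 0.8955 = 2.911×10^4 K.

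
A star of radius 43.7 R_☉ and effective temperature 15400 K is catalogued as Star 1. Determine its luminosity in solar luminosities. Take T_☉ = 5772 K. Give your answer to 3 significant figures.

L/L_☉ = (R/R_☉)² (T/T_☉)⁴ = (43.7)² × (15400/5772)⁴
       = 1910 × (2.668)⁴ = 1910 × 50.67 = 9.677×10^4.

9.68×10^4 solar luminosities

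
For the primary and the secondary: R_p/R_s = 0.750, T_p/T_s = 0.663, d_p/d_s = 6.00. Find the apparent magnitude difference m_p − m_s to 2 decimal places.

L_p/L_s = (0.750)²(0.663)⁴ = 0.1087.
F_p/F_s = (L_p/L_s)/(d_p/d_s)² = 0.1087/36.00 = 0.003019.
m_p − m_s = −2.5 log₁₀(0.003019) = 6.30.

6.30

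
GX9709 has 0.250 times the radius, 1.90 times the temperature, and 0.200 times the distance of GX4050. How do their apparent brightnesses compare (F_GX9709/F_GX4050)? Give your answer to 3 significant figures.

20.4

L_GX9709/L_GX4050 = (R_GX9709/R_GX4050)²(T_GX9709/T_GX4050)⁴ = (0.250)² × (1.90)⁴ = 0.8145.
F_GX9709/F_GX4050 = (L_GX9709/L_GX4050)/(d_GX9709/d_GX4050)² = 0.8145 / (0.200)² = 20.36.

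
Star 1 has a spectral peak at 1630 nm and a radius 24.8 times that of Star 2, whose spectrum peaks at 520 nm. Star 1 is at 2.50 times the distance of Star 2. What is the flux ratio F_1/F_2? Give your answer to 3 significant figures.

1.02

Wien's law: T_1/T_2 = λ_2/λ_1 = 520/1630 = 0.3190.
L_1/L_2 = (R_1/R_2)²(T_1/T_2)⁴ = (24.8)²(0.3190)⁴ = 6.370.
F_1/F_2 = (L_1/L_2)/(d_1/d_2)² = 6.370/(2.50)² = 1.019.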